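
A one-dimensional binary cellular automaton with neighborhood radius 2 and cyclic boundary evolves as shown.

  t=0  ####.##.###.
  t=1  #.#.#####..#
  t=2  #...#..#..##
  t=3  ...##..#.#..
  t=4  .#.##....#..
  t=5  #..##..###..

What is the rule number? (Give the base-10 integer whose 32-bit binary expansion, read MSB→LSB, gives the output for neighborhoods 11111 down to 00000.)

  [31] ##### => .  t=1,i=6
  [30] ####. => #  t=0,i=2
  [29] ###.# => .  t=0,i=3
  [28] ###.. => .  t=1,i=8
  [27] ##.## => #  t=0,i=4
  [26] ##.#. => .  t=1,i=1
  [25] ##..# => .  t=1,i=9
  [24] ##... => .  t=2,i=1
  [23] #.### => #  t=0,i=0
  [22] #.##. => #  t=0,i=5
  [21] #.#.# => .  t=1,i=2
  [20] #.#.. => #  t=3,i=9
  [19] #..## => #  t=1,i=10
  [18] #..#. => .  t=2,i=6
  [17] #...# => .  t=2,i=2
  [16] #.... => .  t=3,i=11
  [15] .#### => .  t=0,i=1
  [14] .###. => .  t=0,i=9
  [13] .##.# => #  t=0,i=6
  [12] .##.. => #  t=3,i=4
  [11] .#.## => .  t=1,i=3
  [10] .#.#. => .  t=3,i=8
  [9] .#..# => .  t=2,i=5
  [8] .#... => .  t=3,i=10
  [7] ..### => .  t=2,i=10
  [6] ..##. => #  t=1,i=11
  [5] ..#.# => .  t=3,i=7
  [4] ..#.. => #  t=2,i=4
  [3] ...## => .  t=3,i=2
  [2] ...#. => #  t=2,i=3
  [1] ....# => #  t=3,i=1
  [0] ..... => .  t=3,i=0
  bits 01001000110110000011000001010110 = 1222127702

1222127702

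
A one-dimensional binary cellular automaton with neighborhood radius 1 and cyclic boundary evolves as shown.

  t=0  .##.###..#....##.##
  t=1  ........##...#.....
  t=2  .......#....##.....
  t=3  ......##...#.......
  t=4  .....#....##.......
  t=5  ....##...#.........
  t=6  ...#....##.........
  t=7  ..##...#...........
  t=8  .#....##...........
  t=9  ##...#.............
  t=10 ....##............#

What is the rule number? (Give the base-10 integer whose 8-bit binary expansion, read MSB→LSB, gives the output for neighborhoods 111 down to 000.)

  [7] ### => .  t=0,i=5
  [6] ##. => .  t=0,i=2
  [5] #.# => .  t=0,i=0
  [4] #.. => .  t=0,i=7
  [3] .## => .  t=0,i=1
  [2] .#. => #  t=0,i=9
  [1] ..# => #  t=0,i=8
  [0] ... => .  t=0,i=11
  bits 00000110 = 6

6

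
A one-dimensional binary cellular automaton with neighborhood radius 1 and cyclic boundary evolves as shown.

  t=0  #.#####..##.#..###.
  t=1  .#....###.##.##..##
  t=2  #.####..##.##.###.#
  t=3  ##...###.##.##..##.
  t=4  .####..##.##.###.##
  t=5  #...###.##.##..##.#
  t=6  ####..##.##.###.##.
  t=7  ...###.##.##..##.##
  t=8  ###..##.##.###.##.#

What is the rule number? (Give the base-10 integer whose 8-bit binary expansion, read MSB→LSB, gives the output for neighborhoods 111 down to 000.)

  ### -> .   bit 7 = 0  t=0,i=3
  ##. -> #   bit 6 = 1  t=0,i=6
  #.# -> #   bit 5 = 1  t=0,i=1
  #.. -> #   bit 4 = 1  t=0,i=7
  .## -> .   bit 3 = 0  t=0,i=2
  .#. -> .   bit 2 = 0  t=0,i=0
  ..# -> #   bit 1 = 1  t=0,i=8
  ... -> #   bit 0 = 1  t=1,i=3
  bits 01110011 = 115

115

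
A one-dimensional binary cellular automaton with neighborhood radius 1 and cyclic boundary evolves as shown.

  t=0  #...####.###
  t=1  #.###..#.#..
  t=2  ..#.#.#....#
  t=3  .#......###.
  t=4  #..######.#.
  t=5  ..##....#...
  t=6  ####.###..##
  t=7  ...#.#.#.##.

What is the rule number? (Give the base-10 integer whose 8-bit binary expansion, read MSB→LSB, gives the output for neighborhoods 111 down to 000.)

75

  ### -> .   bit 7 = 0  t=0,i=5
  ##. -> #   bit 6 = 1  t=0,i=0
  #.# -> .   bit 5 = 0  t=0,i=8
  #.. -> .   bit 4 = 0  t=0,i=1
  .## -> #   bit 3 = 1  t=0,i=4
  .#. -> .   bit 2 = 0  t=1,i=0
  ..# -> #   bit 1 = 1  t=0,i=3
  ... -> #   bit 0 = 1  t=0,i=2
  bits 01001011 = 75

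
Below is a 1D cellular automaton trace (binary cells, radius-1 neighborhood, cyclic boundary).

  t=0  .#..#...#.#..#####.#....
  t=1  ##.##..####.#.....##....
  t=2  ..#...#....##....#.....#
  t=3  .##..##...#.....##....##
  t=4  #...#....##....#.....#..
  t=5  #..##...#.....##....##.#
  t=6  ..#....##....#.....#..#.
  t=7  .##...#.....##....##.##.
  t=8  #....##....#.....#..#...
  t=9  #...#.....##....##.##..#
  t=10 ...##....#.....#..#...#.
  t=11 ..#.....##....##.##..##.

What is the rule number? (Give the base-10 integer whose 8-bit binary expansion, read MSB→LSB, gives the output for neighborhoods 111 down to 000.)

  [7] ### => .  t=0,i=14
  [6] ##. => .  t=0,i=17
  [5] #.# => #  t=0,i=9
  [4] #.. => .  t=0,i=2
  [3] .## => .  t=0,i=13
  [2] .#. => #  t=0,i=1
  [1] ..# => #  t=0,i=0
  [0] ... => .  t=0,i=6
  bits 00100110 = 38

38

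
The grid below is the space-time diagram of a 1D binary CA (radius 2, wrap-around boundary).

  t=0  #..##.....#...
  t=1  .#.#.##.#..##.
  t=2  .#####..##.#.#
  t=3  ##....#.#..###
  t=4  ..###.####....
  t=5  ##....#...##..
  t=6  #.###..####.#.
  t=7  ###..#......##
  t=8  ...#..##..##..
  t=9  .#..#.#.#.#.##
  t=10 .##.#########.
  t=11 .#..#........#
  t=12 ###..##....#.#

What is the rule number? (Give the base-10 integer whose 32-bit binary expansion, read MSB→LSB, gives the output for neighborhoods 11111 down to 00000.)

66260842

  ##### -> .   bit 31 = 0  t=2,i=3
  ####. -> .   bit 30 = 0  t=2,i=4
  ###.# -> .   bit 29 = 0  t=4,i=4
  ###.. -> .   bit 28 = 0  t=2,i=5
  ##.## -> .   bit 27 = 0  t=4,i=5
  ##.#. -> .   bit 26 = 0  t=1,i=7
  ##..# -> #   bit 25 = 1  t=1,i=13
  ##... -> #   bit 24 = 1  t=0,i=5
  #.### -> #   bit 23 = 1  t=2,i=1
  #.##. -> #   bit 22 = 1  t=1,i=5
  #.#.# -> #   bit 21 = 1  t=1,i=3
  #.#.. -> #   bit 20 = 1  t=1,i=8
  #..## -> .   bit 19 = 0  t=0,i=2
  #..#. -> .   bit 18 = 0  t=1,i=0
  #...# -> #   bit 17 = 1  t=0,i=12
  #.... -> #   bit 16 = 1  t=0,i=6
  .#### -> .   bit 15 = 0  t=2,i=2
  .###. -> .   bit 14 = 0  t=4,i=3
  .##.# -> .   bit 13 = 0  t=1,i=6
  .##.. -> .   bit 12 = 0  t=0,i=4
  .#.## -> #   bit 11 = 1  t=1,i=4
  .#.#. -> #   bit 10 = 1  t=1,i=2
  .#..# -> #   bit 9 = 1  t=0,i=1
  .#... -> #   bit 8 = 1  t=0,i=11
  ..### -> .   bit 7 = 0  t=3,i=11
  ..##. -> #   bit 6 = 1  t=0,i=3
  ..#.# -> #   bit 5 = 1  t=1,i=1
  ..#.. -> .   bit 4 = 0  t=0,i=0
  ...## -> #   bit 3 = 1  t=4,i=1
  ...#. -> .   bit 2 = 0  t=0,i=9
  ....# -> #   bit 1 = 1  t=0,i=8
  ..... -> .   bit 0 = 0  t=0,i=7
  bits 00000011111100110000111101101010 = 66260842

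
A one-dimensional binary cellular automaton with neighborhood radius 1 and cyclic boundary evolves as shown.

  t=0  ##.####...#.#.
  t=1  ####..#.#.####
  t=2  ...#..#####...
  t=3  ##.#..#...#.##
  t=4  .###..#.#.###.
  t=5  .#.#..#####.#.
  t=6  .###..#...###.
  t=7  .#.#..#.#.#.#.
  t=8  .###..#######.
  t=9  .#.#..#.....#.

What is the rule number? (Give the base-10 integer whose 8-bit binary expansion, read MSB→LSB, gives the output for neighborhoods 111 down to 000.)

109

  ### -> .   bit 7 = 0  t=0,i=4
  ##. -> #   bit 6 = 1  t=0,i=1
  #.# -> #   bit 5 = 1  t=0,i=2
  #.. -> .   bit 4 = 0  t=0,i=7
  .## -> #   bit 3 = 1  t=0,i=0
  .#. -> #   bit 2 = 1  t=0,i=10
  ..# -> .   bit 1 = 0  t=0,i=9
  ... -> #   bit 0 = 1  t=0,i=8
  bits 01101101 = 109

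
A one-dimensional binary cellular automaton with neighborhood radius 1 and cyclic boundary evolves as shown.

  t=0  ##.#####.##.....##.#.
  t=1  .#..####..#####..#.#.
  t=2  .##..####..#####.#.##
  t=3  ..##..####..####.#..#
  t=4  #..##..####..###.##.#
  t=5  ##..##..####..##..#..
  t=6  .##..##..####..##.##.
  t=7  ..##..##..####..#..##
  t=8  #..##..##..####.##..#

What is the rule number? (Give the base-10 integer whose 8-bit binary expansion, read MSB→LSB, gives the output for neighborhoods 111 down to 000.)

213

  ### -> #   bit 7 = 1  t=0,i=4
  ##. -> #   bit 6 = 1  t=0,i=1
  #.# -> .   bit 5 = 0  t=0,i=2
  #.. -> #   bit 4 = 1  t=0,i=11
  .## -> .   bit 3 = 0  t=0,i=0
  .#. -> #   bit 2 = 1  t=0,i=19
  ..# -> .   bit 1 = 0  t=0,i=15
  ... -> #   bit 0 = 1  t=0,i=12
  bits 11010101 = 213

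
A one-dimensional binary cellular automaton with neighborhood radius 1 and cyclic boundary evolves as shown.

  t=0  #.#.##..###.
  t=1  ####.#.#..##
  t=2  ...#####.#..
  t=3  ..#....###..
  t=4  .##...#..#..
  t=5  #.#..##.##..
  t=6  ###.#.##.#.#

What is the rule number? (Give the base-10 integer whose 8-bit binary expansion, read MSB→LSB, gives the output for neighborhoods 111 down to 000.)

  [7] ### => .  t=0,i=9
  [6] ##. => #  t=0,i=5
  [5] #.# => #  t=0,i=1
  [4] #.. => .  t=0,i=6
  [3] .## => .  t=0,i=4
  [2] .#. => #  t=0,i=0
  [1] ..# => #  t=0,i=7
  [0] ... => .  t=2,i=0
  bits 01100110 = 102

102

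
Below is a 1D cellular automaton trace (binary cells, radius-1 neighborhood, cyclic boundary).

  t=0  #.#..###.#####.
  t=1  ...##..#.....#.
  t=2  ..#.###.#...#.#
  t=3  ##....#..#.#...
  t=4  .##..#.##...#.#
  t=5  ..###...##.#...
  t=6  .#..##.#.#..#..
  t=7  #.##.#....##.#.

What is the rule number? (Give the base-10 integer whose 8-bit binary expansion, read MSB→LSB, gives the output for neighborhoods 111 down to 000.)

  [7] ### => .  t=0,i=6
  [6] ##. => #  t=0,i=7
  [5] #.# => .  t=0,i=1
  [4] #.. => #  t=0,i=3
  [3] .## => .  t=0,i=5
  [2] .#. => .  t=0,i=0
  [1] ..# => #  t=0,i=4
  [0] ... => .  t=1,i=0
  bits 01010010 = 82

82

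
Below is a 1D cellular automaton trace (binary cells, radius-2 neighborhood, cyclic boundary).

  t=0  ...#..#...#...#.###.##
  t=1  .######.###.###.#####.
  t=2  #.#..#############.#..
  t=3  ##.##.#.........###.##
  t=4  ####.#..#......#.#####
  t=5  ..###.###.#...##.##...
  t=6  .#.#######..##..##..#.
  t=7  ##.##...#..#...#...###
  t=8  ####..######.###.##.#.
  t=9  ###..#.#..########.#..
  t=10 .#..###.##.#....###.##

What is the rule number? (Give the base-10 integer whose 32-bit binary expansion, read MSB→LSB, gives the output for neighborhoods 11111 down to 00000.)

  #####|.  b31=0 t=1,i=3
  ####.|#  b30=1 t=1,i=5
  ###.#|#  b29=1 t=0,i=18
  ###..|.  b28=0 t=1,i=20
  ##.##|#  b27=1 t=0,i=19
  ##.#.|#  b26=1 t=2,i=18
  ##..#|.  b25=0 t=1,i=21
  ##...|.  b24=0 t=0,i=0
  #.###|#  b23=1 t=0,i=16
  #.##.|#  b22=1 t=0,i=20
  #.#.#|.  b21=0 t=8,i=20
  #.#..|.  b20=0 t=2,i=2
  #..##|#  b19=1 t=1,i=0
  #..#.|#  b18=1 t=0,i=5
  #...#|#  b17=1 t=0,i=1
  #....|#  b16=1 t=3,i=8
  .####|#  b15=1 t=1,i=2
  .###.|#  b14=1 t=0,i=17
  .##.#|.  b13=0 t=3,i=4
  .##..|.  b12=0 t=0,i=21
  .#.##|.  b11=0 t=0,i=15
  .#.#.|#  b10=1 t=2,i=1
  .#..#|#  b9=1 t=0,i=4
  .#...|.  b8=0 t=0,i=7
  ..###|.  b7=0 t=1,i=1
  ..##.|.  b6=0 t=5,i=14
  ..#.#|#  b5=1 t=0,i=14
  ..#..|#  b4=1 t=0,i=3
  ...##|#  b3=1 t=3,i=15
  ...#.|#  b2=1 t=0,i=2
  ....#|.  b1=0 t=3,i=14
  .....|.  b0=0 t=3,i=9
  bits 01101100110011111100011000111100 = 1825556028

1825556028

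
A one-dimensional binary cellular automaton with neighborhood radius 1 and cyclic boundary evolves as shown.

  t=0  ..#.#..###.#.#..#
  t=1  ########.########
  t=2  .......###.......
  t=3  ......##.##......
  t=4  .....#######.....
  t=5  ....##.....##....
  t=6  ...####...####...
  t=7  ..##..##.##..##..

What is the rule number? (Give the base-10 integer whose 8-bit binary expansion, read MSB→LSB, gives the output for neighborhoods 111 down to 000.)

  [7] ### => .  t=0,i=8
  [6] ##. => #  t=0,i=9
  [5] #.# => #  t=0,i=3
  [4] #.. => #  t=0,i=0
  [3] .## => #  t=0,i=7
  [2] .#. => #  t=0,i=2
  [1] ..# => #  t=0,i=1
  [0] ... => .  t=2,i=0
  bits 01111110 = 126

126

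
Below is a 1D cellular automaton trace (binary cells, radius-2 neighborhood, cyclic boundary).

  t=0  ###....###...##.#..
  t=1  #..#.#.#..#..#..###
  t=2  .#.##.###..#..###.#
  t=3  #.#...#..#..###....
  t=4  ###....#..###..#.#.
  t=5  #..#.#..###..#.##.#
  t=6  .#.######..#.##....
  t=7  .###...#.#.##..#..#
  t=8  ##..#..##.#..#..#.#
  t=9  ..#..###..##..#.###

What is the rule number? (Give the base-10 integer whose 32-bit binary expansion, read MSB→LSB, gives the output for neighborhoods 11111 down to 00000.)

  ##### -> .   bit 31 = 0  t=6,i=5
  ####. -> #   bit 30 = 1  t=1,i=18
  ###.# -> .   bit 29 = 0  t=2,i=16
  ###.. -> .   bit 28 = 0  t=0,i=2
  ##.## -> .   bit 27 = 0  t=2,i=5
  ##.#. -> .   bit 26 = 0  t=0,i=15
  ##..# -> #   bit 25 = 1  t=1,i=1
  ##... -> #   bit 24 = 1  t=0,i=3
  #.### -> #   bit 23 = 1  t=2,i=6
  #.##. -> .   bit 22 = 0  t=2,i=3
  #.#.# -> .   bit 21 = 0  t=1,i=5
  #.#.. -> #   bit 20 = 1  t=0,i=16
  #..## -> #   bit 19 = 1  t=0,i=18
  #..#. -> .   bit 18 = 0  t=1,i=2
  #...# -> .   bit 17 = 0  t=0,i=11
  #.... -> .   bit 16 = 0  t=0,i=4
  .#### -> .   bit 15 = 0  t=1,i=17
  .###. -> .   bit 14 = 0  t=0,i=1
  .##.# -> .   bit 13 = 0  t=0,i=14
  .##.. -> .   bit 12 = 0  t=5,i=0
  .#.## -> #   bit 11 = 1  t=2,i=2
  .#.#. -> #   bit 10 = 1  t=1,i=4
  .#..# -> #   bit 9 = 1  t=0,i=17
  .#... -> .   bit 8 = 0  t=3,i=3
  ..### -> #   bit 7 = 1  t=0,i=0
  ..##. -> #   bit 6 = 1  t=0,i=13
  ..#.# -> #   bit 5 = 1  t=1,i=3
  ..#.. -> .   bit 4 = 0  t=1,i=10
  ...## -> .   bit 3 = 0  t=0,i=6
  ...#. -> .   bit 2 = 0  t=3,i=5
  ....# -> #   bit 1 = 1  t=0,i=5
  ..... -> .   bit 0 = 0  t=6,i=17
  bits 01000011100110000000111011100010 = 1134038754

1134038754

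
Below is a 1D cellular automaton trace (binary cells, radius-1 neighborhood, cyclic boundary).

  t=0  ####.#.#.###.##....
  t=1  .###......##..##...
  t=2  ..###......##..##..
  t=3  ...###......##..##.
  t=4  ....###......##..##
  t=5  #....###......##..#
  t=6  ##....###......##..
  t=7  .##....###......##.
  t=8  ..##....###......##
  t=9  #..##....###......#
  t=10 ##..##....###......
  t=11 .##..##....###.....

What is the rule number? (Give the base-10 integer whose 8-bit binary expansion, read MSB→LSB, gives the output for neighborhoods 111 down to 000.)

  ###|#  b7=1 t=0,i=1
  ##.|#  b6=1 t=0,i=3
  #.#|.  b5=0 t=0,i=4
  #..|#  b4=1 t=0,i=15
  .##|.  b3=0 t=0,i=0
  .#.|.  b2=0 t=0,i=5
  ..#|.  b1=0 t=0,i=18
  ...|.  b0=0 t=0,i=16
  bits 11010000 = 208

208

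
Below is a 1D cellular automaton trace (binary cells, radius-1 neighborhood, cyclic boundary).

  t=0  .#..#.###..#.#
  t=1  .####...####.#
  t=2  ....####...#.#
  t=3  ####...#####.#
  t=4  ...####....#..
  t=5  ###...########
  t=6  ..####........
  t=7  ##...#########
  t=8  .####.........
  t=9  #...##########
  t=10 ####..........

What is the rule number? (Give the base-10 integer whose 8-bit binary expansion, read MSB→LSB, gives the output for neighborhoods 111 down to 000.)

  [7] ### => .  t=0,i=7
  [6] ##. => #  t=0,i=8
  [5] #.# => .  t=0,i=0
  [4] #.. => #  t=0,i=2
  [3] .## => .  t=0,i=6
  [2] .#. => #  t=0,i=1
  [1] ..# => #  t=0,i=3
  [0] ... => #  t=1,i=6
  bits 01010111 = 87

87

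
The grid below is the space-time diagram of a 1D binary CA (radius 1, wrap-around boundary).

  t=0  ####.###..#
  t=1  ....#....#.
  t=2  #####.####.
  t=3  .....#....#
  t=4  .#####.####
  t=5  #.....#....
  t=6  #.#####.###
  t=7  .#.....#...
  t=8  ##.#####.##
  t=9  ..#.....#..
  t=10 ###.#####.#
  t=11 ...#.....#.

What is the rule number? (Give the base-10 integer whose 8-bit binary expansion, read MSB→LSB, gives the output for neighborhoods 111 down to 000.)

39

  nb ###: next=.  (t=0,i=0, bit7=0)
  nb ##.: next=.  (t=0,i=3, bit6=0)
  nb #.#: next=#  (t=0,i=4, bit5=1)
  nb #..: next=.  (t=0,i=8, bit4=0)
  nb .##: next=.  (t=0,i=5, bit3=0)
  nb .#.: next=#  (t=1,i=4, bit2=1)
  nb ..#: next=#  (t=0,i=9, bit1=1)
  nb ...: next=#  (t=1,i=0, bit0=1)
  bits 00100111 = 39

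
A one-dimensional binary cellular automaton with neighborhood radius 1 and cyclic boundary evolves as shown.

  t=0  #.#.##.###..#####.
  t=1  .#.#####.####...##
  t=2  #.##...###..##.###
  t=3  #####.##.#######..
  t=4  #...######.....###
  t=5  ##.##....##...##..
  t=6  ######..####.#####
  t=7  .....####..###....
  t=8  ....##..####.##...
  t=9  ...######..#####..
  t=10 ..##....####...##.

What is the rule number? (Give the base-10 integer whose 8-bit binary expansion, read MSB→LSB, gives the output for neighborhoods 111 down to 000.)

122

  nb ###: next=.  (t=0,i=8, bit7=0)
  nb ##.: next=#  (t=0,i=5, bit6=1)
  nb #.#: next=#  (t=0,i=1, bit5=1)
  nb #..: next=#  (t=0,i=10, bit4=1)
  nb .##: next=#  (t=0,i=4, bit3=1)
  nb .#.: next=.  (t=0,i=0, bit2=0)
  nb ..#: next=#  (t=0,i=11, bit1=1)
  nb ...: next=.  (t=1,i=14, bit0=0)
  bits 01111010 = 122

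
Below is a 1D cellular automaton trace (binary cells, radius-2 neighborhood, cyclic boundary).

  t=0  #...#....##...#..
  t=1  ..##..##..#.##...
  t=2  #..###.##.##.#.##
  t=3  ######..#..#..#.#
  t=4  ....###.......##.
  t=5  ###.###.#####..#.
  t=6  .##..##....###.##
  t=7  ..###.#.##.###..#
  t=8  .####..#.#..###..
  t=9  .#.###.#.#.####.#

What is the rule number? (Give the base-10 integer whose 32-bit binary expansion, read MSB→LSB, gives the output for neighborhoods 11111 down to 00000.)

1914402983

  ##### -> .   bit 31 = 0  t=3,i=1
  ####. -> #   bit 30 = 1  t=3,i=4
  ###.# -> #   bit 29 = 1  t=2,i=5
  ###.. -> #   bit 28 = 1  t=2,i=0
  ##.## -> .   bit 27 = 0  t=2,i=6
  ##.#. -> .   bit 26 = 0  t=2,i=12
  ##..# -> #   bit 25 = 1  t=1,i=4
  ##... -> .   bit 24 = 0  t=0,i=11
  #.### -> .   bit 23 = 0  t=2,i=15
  #.##. -> .   bit 22 = 0  t=1,i=12
  #.#.# -> .   bit 21 = 0  t=2,i=13
  #.#.. -> #   bit 20 = 1  t=8,i=9
  #..## -> #   bit 19 = 1  t=1,i=5
  #..#. -> .   bit 18 = 0  t=0,i=16
  #...# -> #   bit 17 = 1  t=0,i=2
  #.... -> #   bit 16 = 1  t=0,i=6
  .#### -> .   bit 15 = 0  t=3,i=0
  .###. -> #   bit 14 = 1  t=2,i=4
  .##.# -> #   bit 13 = 1  t=2,i=8
  .##.. -> #   bit 12 = 1  t=0,i=10
  .#.## -> #   bit 11 = 1  t=1,i=11
  .#.#. -> .   bit 10 = 0  t=8,i=8
  .#..# -> .   bit 9 = 0  t=0,i=15
  .#... -> .   bit 8 = 0  t=0,i=1
  ..### -> #   bit 7 = 1  t=2,i=3
  ..##. -> .   bit 6 = 0  t=0,i=9
  ..#.# -> #   bit 5 = 1  t=1,i=10
  ..#.. -> .   bit 4 = 0  t=0,i=0
  ...## -> .   bit 3 = 0  t=0,i=8
  ...#. -> #   bit 2 = 1  t=0,i=3
  ....# -> #   bit 1 = 1  t=0,i=7
  ..... -> #   bit 0 = 1  t=1,i=16
  bits 01110010000110110111100010100111 = 1914402983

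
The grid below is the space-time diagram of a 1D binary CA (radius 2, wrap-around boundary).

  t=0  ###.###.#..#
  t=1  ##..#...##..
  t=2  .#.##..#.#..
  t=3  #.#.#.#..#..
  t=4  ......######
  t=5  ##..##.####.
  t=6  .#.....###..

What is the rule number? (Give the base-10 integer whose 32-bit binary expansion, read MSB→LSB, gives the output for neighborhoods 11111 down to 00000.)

  nb #####: next=#  (t=4,i=8, bit31=1)
  nb ####.: next=#  (t=0,i=1, bit30=1)
  nb ###.#: next=.  (t=0,i=2, bit29=0)
  nb ###..: next=.  (t=4,i=11, bit28=0)
  nb ##.##: next=.  (t=0,i=3, bit27=0)
  nb ##.#.: next=.  (t=0,i=7, bit26=0)
  nb ##..#: next=.  (t=1,i=2, bit25=0)
  nb ##...: next=#  (t=4,i=0, bit24=1)
  nb #.###: next=#  (t=0,i=4, bit23=1)
  nb #.##.: next=.  (t=2,i=3, bit22=0)
  nb #.#.#: next=.  (t=3,i=2, bit21=0)
  nb #.#..: next=#  (t=0,i=8, bit20=1)
  nb #..##: next=.  (t=0,i=10, bit19=0)
  nb #..#.: next=#  (t=1,i=3, bit18=1)
  nb #...#: next=.  (t=1,i=6, bit17=0)
  nb #....: next=#  (t=4,i=1, bit16=1)
  nb .####: next=#  (t=0,i=0, bit15=1)
  nb .###.: next=.  (t=0,i=5, bit14=0)
  nb .##.#: next=.  (t=5,i=5, bit13=0)
  nb .##..: next=#  (t=1,i=1, bit12=1)
  nb .#.##: next=#  (t=2,i=2, bit11=1)
  nb .#.#.: next=.  (t=2,i=8, bit10=0)
  nb .#..#: next=#  (t=0,i=9, bit9=1)
  nb .#...: next=.  (t=1,i=5, bit8=0)
  nb ..###: next=.  (t=0,i=11, bit7=0)
  nb ..##.: next=.  (t=1,i=0, bit6=0)
  nb ..#.#: next=.  (t=2,i=1, bit5=0)
  nb ..#..: next=#  (t=1,i=4, bit4=1)
  nb ...##: next=#  (t=1,i=7, bit3=1)
  nb ...#.: next=#  (t=2,i=0, bit2=1)
  nb ....#: next=#  (t=4,i=4, bit1=1)
  nb .....: next=.  (t=4,i=2, bit0=0)
  bits 11000001100101011001101000011110 = 3247807006

3247807006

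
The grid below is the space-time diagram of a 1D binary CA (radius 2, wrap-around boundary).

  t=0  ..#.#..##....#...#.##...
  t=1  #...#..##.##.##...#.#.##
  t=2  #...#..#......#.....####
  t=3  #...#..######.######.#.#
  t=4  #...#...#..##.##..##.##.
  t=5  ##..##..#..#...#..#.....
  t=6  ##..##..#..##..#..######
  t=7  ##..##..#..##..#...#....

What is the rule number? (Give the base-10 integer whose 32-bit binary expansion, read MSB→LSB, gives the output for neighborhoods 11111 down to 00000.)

  #####|.  b31=0 t=2,i=22
  ####.|#  b30=1 t=2,i=23
  ###.#|#  b29=1 t=3,i=12
  ###..|#  b28=1 t=1,i=0
  ##.##|.  b27=0 t=1,i=9
  ##.#.|.  b26=0 t=3,i=20
  ##..#|.  b25=0 t=4,i=16
  ##...|.  b24=0 t=0,i=9
  #.###|#  b23=1 t=1,i=22
  #.##.|.  b22=0 t=0,i=19
  #.#.#|#  b21=1 t=1,i=20
  #.#..|#  b20=1 t=0,i=4
  #..##|.  b19=0 t=0,i=6
  #..#.|.  b18=0 t=2,i=6
  #...#|.  b17=0 t=0,i=15
  #....|#  b16=1 t=0,i=10
  .####|#  b15=1 t=2,i=21
  .###.|#  b14=1 t=1,i=23
  .##.#|.  b13=0 t=1,i=8
  .##..|#  b12=1 t=0,i=8
  .#.##|#  b11=1 t=0,i=18
  .#.#.|.  b10=0 t=0,i=3
  .#..#|.  b9=0 t=0,i=5
  .#...|#  b8=1 t=0,i=14
  ..###|.  b7=0 t=2,i=20
  ..##.|#  b6=1 t=0,i=7
  ..#.#|.  b5=0 t=0,i=2
  ..#..|#  b4=1 t=0,i=13
  ...##|#  b3=1 t=2,i=19
  ...#.|.  b2=0 t=0,i=1
  ....#|#  b1=1 t=0,i=0
  .....|#  b0=1 t=0,i=23
  bits 01110000101100011101100101011011 = 1890703707

1890703707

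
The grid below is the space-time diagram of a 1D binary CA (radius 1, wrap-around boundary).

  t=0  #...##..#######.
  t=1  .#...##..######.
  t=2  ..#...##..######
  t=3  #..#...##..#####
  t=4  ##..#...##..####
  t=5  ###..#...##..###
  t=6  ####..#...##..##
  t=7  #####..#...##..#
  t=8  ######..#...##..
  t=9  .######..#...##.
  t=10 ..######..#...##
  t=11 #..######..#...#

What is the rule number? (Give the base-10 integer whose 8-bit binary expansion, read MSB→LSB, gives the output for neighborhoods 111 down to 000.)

  ###|#  b7=1 t=0,i=9
  ##.|#  b6=1 t=0,i=5
  #.#|.  b5=0 t=0,i=15
  #..|#  b4=1 t=0,i=1
  .##|.  b3=0 t=0,i=4
  .#.|.  b2=0 t=0,i=0
  ..#|.  b1=0 t=0,i=3
  ...|.  b0=0 t=0,i=2
  bits 11010000 = 208

208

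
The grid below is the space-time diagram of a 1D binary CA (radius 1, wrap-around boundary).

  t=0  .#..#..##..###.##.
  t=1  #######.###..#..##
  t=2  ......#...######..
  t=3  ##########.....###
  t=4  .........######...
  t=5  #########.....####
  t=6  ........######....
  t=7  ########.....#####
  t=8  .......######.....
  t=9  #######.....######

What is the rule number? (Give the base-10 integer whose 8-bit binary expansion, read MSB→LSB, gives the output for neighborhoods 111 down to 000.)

87

  ### -> .   bit 7 = 0  t=0,i=12
  ##. -> #   bit 6 = 1  t=0,i=8
  #.# -> .   bit 5 = 0  t=0,i=14
  #.. -> #   bit 4 = 1  t=0,i=2
  .## -> .   bit 3 = 0  t=0,i=7
  .#. -> #   bit 2 = 1  t=0,i=1
  ..# -> #   bit 1 = 1  t=0,i=0
  ... -> #   bit 0 = 1  t=2,i=0
  bits 01010111 = 87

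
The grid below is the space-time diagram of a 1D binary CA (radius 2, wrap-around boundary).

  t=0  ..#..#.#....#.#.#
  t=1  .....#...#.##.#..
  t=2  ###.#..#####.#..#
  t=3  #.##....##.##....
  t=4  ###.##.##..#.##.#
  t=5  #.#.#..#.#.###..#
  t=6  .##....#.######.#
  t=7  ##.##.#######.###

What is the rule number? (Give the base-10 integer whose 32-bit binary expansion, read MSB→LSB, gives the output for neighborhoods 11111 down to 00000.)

  nb #####: next=#  (t=2,i=9, bit31=1)
  nb ####.: next=.  (t=2,i=1, bit30=0)
  nb ###.#: next=#  (t=2,i=2, bit29=1)
  nb ###..: next=#  (t=5,i=13, bit28=1)
  nb ##.##: next=.  (t=3,i=10, bit27=0)
  nb ##.#.: next=#  (t=1,i=13, bit26=1)
  nb ##..#: next=#  (t=4,i=9, bit25=1)
  nb ##...: next=#  (t=3,i=4, bit24=1)
  nb #.###: next=#  (t=4,i=16, bit23=1)
  nb #.##.: next=#  (t=1,i=11, bit22=1)
  nb #.#.#: next=#  (t=0,i=14, bit21=1)
  nb #.#..: next=.  (t=0,i=7, bit20=0)
  nb #..##: next=.  (t=2,i=6, bit19=0)
  nb #..#.: next=.  (t=0,i=1, bit18=0)
  nb #...#: next=#  (t=1,i=7, bit17=1)
  nb #....: next=#  (t=0,i=9, bit16=1)
  nb .####: next=#  (t=2,i=0, bit15=1)
  nb .###.: next=#  (t=5,i=12, bit14=1)
  nb .##.#: next=.  (t=1,i=12, bit13=0)
  nb .##..: next=.  (t=3,i=3, bit12=0)
  nb .#.##: next=#  (t=1,i=10, bit11=1)
  nb .#.#.: next=.  (t=0,i=6, bit10=0)
  nb .#..#: next=.  (t=0,i=0, bit9=0)
  nb .#...: next=.  (t=0,i=8, bit8=0)
  nb ..###: next=.  (t=2,i=7, bit7=0)
  nb ..##.: next=#  (t=3,i=8, bit6=1)
  nb ..#.#: next=#  (t=0,i=5, bit5=1)
  nb ..#..: next=.  (t=0,i=2, bit4=0)
  nb ...##: next=#  (t=3,i=7, bit3=1)
  nb ...#.: next=#  (t=0,i=11, bit2=1)
  nb ....#: next=.  (t=0,i=10, bit1=0)
  nb .....: next=#  (t=1,i=0, bit0=1)
  bits 10110111111000111100100001101101 = 3085158509

3085158509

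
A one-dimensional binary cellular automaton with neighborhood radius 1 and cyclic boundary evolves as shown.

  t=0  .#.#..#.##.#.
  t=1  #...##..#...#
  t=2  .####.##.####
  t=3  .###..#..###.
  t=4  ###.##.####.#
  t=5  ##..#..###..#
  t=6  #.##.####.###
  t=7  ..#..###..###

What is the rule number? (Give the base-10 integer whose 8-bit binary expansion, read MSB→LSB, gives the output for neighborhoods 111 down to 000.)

  [7] ### => #  t=2,i=2
  [6] ##. => .  t=0,i=9
  [5] #.# => .  t=0,i=2
  [4] #.. => #  t=0,i=4
  [3] .## => #  t=0,i=8
  [2] .#. => .  t=0,i=1
  [1] ..# => #  t=0,i=0
  [0] ... => #  t=1,i=2
  bits 10011011 = 155

155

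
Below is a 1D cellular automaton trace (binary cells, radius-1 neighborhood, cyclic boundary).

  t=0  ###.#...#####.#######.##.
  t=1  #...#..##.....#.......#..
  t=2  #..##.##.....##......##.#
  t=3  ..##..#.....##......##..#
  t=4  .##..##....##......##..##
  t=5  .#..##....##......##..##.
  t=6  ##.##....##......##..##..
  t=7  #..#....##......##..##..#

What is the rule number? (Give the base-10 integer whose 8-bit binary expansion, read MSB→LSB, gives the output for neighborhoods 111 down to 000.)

  ### -> .   bit 7 = 0  t=0,i=1
  ##. -> .   bit 6 = 0  t=0,i=2
  #.# -> .   bit 5 = 0  t=0,i=3
  #.. -> .   bit 4 = 0  t=0,i=5
  .## -> #   bit 3 = 1  t=0,i=0
  .#. -> #   bit 2 = 1  t=0,i=4
  ..# -> #   bit 1 = 1  t=0,i=7
  ... -> .   bit 0 = 0  t=0,i=6
  bits 00001110 = 14

14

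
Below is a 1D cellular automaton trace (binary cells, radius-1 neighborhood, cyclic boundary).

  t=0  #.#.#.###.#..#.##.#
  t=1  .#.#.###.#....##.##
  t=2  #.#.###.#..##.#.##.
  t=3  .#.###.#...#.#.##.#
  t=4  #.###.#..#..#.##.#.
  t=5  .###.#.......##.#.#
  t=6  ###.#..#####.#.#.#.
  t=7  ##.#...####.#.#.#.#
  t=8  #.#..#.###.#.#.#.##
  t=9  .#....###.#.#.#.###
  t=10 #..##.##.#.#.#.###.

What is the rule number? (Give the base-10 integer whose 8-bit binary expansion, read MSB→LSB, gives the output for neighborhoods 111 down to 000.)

169

  nb ###: next=#  (t=0,i=7, bit7=1)
  nb ##.: next=.  (t=0,i=0, bit6=0)
  nb #.#: next=#  (t=0,i=1, bit5=1)
  nb #..: next=.  (t=0,i=11, bit4=0)
  nb .##: next=#  (t=0,i=6, bit3=1)
  nb .#.: next=.  (t=0,i=2, bit2=0)
  nb ..#: next=.  (t=0,i=12, bit1=0)
  nb ...: next=#  (t=1,i=11, bit0=1)
  bits 10101001 = 169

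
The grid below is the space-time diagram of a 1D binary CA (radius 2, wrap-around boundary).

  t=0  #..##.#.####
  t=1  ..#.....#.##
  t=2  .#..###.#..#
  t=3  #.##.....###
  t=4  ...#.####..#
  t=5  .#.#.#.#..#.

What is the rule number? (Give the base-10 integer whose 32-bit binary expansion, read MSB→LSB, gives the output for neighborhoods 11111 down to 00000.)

  ##### -> #   bit 31 = 1  t=0,i=10
  ####. -> #   bit 30 = 1  t=0,i=11
  ###.# -> .   bit 29 = 0  t=2,i=6
  ###.. -> .   bit 28 = 0  t=0,i=0
  ##.## -> .   bit 27 = 0  t=3,i=1
  ##.#. -> .   bit 26 = 0  t=0,i=5
  ##..# -> .   bit 25 = 0  t=0,i=1
  ##... -> .   bit 24 = 0  t=3,i=4
  #.### -> #   bit 23 = 1  t=0,i=8
  #.##. -> .   bit 22 = 0  t=1,i=10
  #.#.# -> .   bit 21 = 0  t=0,i=6
  #.#.. -> .   bit 20 = 0  t=2,i=1
  #..## -> #   bit 19 = 1  t=0,i=2
  #..#. -> #   bit 18 = 1  t=1,i=1
  #...# -> #   bit 17 = 1  t=4,i=1
  #.... -> #   bit 16 = 1  t=1,i=4
  .#### -> .   bit 15 = 0  t=0,i=9
  .###. -> .   bit 14 = 0  t=2,i=5
  .##.# -> .   bit 13 = 0  t=0,i=4
  .##.. -> #   bit 12 = 1  t=1,i=11
  .#.## -> .   bit 11 = 0  t=0,i=7
  .#.#. -> #   bit 10 = 1  t=2,i=0
  .#..# -> #   bit 9 = 1  t=2,i=2
  .#... -> .   bit 8 = 0  t=1,i=3
  ..### -> .   bit 7 = 0  t=2,i=4
  ..##. -> .   bit 6 = 0  t=0,i=3
  ..#.# -> #   bit 5 = 1  t=1,i=8
  ..#.. -> .   bit 4 = 0  t=1,i=2
  ...## -> #   bit 3 = 1  t=3,i=8
  ...#. -> .   bit 2 = 0  t=1,i=7
  ....# -> #   bit 1 = 1  t=1,i=6
  ..... -> #   bit 0 = 1  t=1,i=5
  bits 11000000100011110001011000101011 = 3230602795

3230602795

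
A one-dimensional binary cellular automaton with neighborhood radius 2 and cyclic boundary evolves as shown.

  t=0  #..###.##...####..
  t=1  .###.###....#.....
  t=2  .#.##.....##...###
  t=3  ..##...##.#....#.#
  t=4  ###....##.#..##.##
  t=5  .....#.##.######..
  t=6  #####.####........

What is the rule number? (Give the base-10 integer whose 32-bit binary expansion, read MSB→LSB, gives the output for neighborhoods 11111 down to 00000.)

676867783

  nb #####: next=.  (t=4,i=0, bit31=0)
  nb ####.: next=.  (t=0,i=14, bit30=0)
  nb ###.#: next=#  (t=0,i=5, bit29=1)
  nb ###..: next=.  (t=0,i=15, bit28=0)
  nb ##.##: next=#  (t=0,i=6, bit27=1)
  nb ##.#.: next=.  (t=2,i=0, bit26=0)
  nb ##..#: next=.  (t=0,i=16, bit25=0)
  nb ##...: next=.  (t=0,i=9, bit24=0)
  nb #.###: next=.  (t=1,i=5, bit23=0)
  nb #.##.: next=#  (t=0,i=7, bit22=1)
  nb #.#.#: next=.  (t=2,i=1, bit21=0)
  nb #.#..: next=#  (t=3,i=10, bit20=1)
  nb #..##: next=#  (t=0,i=2, bit19=1)
  nb #..#.: next=.  (t=0,i=17, bit18=0)
  nb #...#: next=.  (t=0,i=10, bit17=0)
  nb #....: next=.  (t=1,i=9, bit16=0)
  nb .####: next=.  (t=0,i=13, bit15=0)
  nb .###.: next=.  (t=0,i=4, bit14=0)
  nb .##.#: next=#  (t=3,i=8, bit13=1)
  nb .##..: next=.  (t=0,i=8, bit12=0)
  nb .#.##: next=#  (t=2,i=2, bit11=1)
  nb .#.#.: next=#  (t=3,i=16, bit10=1)
  nb .#..#: next=#  (t=0,i=1, bit9=1)
  nb .#...: next=.  (t=1,i=13, bit8=0)
  nb ..###: next=#  (t=0,i=3, bit7=1)
  nb ..##.: next=#  (t=2,i=10, bit6=1)
  nb ..#.#: next=.  (t=3,i=15, bit5=0)
  nb ..#..: next=.  (t=0,i=0, bit4=0)
  nb ...##: next=.  (t=0,i=11, bit3=0)
  nb ...#.: next=#  (t=1,i=11, bit2=1)
  nb ....#: next=#  (t=1,i=10, bit1=1)
  nb .....: next=#  (t=1,i=15, bit0=1)
  bits 00101000010110000010111011000111 = 676867783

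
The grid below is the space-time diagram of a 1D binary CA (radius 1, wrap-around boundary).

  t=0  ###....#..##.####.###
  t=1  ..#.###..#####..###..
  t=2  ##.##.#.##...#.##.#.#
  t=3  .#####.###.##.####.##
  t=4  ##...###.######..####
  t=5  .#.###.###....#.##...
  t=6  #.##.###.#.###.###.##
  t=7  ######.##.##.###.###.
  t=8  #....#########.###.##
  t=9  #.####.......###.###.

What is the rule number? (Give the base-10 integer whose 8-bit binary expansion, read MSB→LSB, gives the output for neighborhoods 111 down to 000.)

  ### -> .   bit 7 = 0  t=0,i=0
  ##. -> #   bit 6 = 1  t=0,i=2
  #.# -> #   bit 5 = 1  t=0,i=12
  #.. -> .   bit 4 = 0  t=0,i=3
  .## -> #   bit 3 = 1  t=0,i=10
  .#. -> .   bit 2 = 0  t=0,i=7
  ..# -> #   bit 1 = 1  t=0,i=6
  ... -> #   bit 0 = 1  t=0,i=4
  bits 01101011 = 107

107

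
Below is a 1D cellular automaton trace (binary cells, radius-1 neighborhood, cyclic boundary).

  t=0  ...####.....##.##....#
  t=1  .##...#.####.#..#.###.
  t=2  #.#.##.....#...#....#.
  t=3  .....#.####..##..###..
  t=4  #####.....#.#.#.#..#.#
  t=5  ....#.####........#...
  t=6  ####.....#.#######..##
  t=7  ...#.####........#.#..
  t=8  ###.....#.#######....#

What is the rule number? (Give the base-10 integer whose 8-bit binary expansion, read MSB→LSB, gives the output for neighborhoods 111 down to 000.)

  ### -> .   bit 7 = 0  t=0,i=4
  ##. -> #   bit 6 = 1  t=0,i=6
  #.# -> .   bit 5 = 0  t=0,i=14
  #.. -> .   bit 4 = 0  t=0,i=0
  .## -> .   bit 3 = 0  t=0,i=3
  .#. -> .   bit 2 = 0  t=0,i=21
  ..# -> #   bit 1 = 1  t=0,i=2
  ... -> #   bit 0 = 1  t=0,i=1
  bits 01000011 = 67

67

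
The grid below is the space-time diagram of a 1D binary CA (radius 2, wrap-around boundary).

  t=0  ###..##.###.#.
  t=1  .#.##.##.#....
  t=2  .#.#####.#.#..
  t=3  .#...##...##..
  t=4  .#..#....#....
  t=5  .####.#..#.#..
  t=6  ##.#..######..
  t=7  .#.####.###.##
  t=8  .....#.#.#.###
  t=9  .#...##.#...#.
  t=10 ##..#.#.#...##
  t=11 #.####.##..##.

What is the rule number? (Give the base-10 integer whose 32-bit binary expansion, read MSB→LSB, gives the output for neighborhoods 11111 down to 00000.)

3395118776

  nb #####: next=#  (t=2,i=5, bit31=1)
  nb ####.: next=#  (t=2,i=6, bit30=1)
  nb ###.#: next=.  (t=0,i=10, bit29=0)
  nb ###..: next=.  (t=0,i=2, bit28=0)
  nb ##.##: next=#  (t=0,i=7, bit27=1)
  nb ##.#.: next=.  (t=0,i=11, bit26=0)
  nb ##..#: next=#  (t=0,i=3, bit25=1)
  nb ##...: next=.  (t=3,i=7, bit24=0)
  nb #.###: next=.  (t=0,i=0, bit23=0)
  nb #.##.: next=#  (t=1,i=3, bit22=1)
  nb #.#.#: next=.  (t=0,i=12, bit21=0)
  nb #.#..: next=#  (t=1,i=9, bit20=1)
  nb #..##: next=#  (t=0,i=4, bit19=1)
  nb #..#.: next=#  (t=4,i=3, bit18=1)
  nb #...#: next=.  (t=2,i=13, bit17=0)
  nb #....: next=#  (t=1,i=11, bit16=1)
  nb .####: next=.  (t=2,i=4, bit15=0)
  nb .###.: next=#  (t=0,i=1, bit14=1)
  nb .##.#: next=#  (t=0,i=6, bit13=1)
  nb .##..: next=.  (t=3,i=6, bit12=0)
  nb .#.##: next=.  (t=0,i=13, bit11=0)
  nb .#.#.: next=#  (t=2,i=10, bit10=1)
  nb .#..#: next=#  (t=4,i=2, bit9=1)
  nb .#...: next=.  (t=1,i=10, bit8=0)
  nb ..###: next=#  (t=5,i=1, bit7=1)
  nb ..##.: next=.  (t=0,i=5, bit6=0)
  nb ..#.#: next=#  (t=1,i=1, bit5=1)
  nb ..#..: next=#  (t=3,i=1, bit4=1)
  nb ...##: next=#  (t=3,i=4, bit3=1)
  nb ...#.: next=.  (t=1,i=0, bit2=0)
  nb ....#: next=.  (t=1,i=13, bit1=0)
  nb .....: next=.  (t=1,i=12, bit0=0)
  bits 11001010010111010110011010111000 = 3395118776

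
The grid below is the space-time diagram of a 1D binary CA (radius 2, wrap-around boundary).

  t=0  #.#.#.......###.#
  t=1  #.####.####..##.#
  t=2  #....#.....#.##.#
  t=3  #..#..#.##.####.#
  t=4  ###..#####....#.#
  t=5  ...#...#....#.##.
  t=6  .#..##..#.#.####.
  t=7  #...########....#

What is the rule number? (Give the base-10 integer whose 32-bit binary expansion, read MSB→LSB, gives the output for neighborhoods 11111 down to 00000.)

  ##### -> #   bit 31 = 1  t=4,i=7
  ####. -> .   bit 30 = 0  t=1,i=4
  ###.# -> #   bit 29 = 1  t=0,i=14
  ###.. -> .   bit 28 = 0  t=1,i=10
  ##.## -> .   bit 27 = 0  t=0,i=15
  ##.#. -> .   bit 26 = 0  t=0,i=1
  ##..# -> #   bit 25 = 1  t=1,i=11
  ##... -> .   bit 24 = 0  t=2,i=1
  #.### -> .   bit 23 = 0  t=1,i=2
  #.##. -> #   bit 22 = 1  t=0,i=16
  #.#.# -> #   bit 21 = 1  t=0,i=2
  #.#.. -> #   bit 20 = 1  t=0,i=4
  #..## -> .   bit 19 = 0  t=1,i=12
  #..#. -> #   bit 18 = 1  t=3,i=2
  #...# -> #   bit 17 = 1  t=5,i=5
  #.... -> .   bit 16 = 0  t=0,i=6
  .#### -> .   bit 15 = 0  t=1,i=3
  .###. -> #   bit 14 = 1  t=0,i=13
  .##.# -> #   bit 13 = 1  t=0,i=0
  .##.. -> #   bit 12 = 1  t=2,i=0
  .#.## -> #   bit 11 = 1  t=2,i=12
  .#.#. -> #   bit 10 = 1  t=0,i=3
  .#..# -> .   bit 9 = 0  t=3,i=4
  .#... -> #   bit 8 = 1  t=0,i=5
  ..### -> .   bit 7 = 0  t=0,i=12
  ..##. -> #   bit 6 = 1  t=1,i=13
  ..#.# -> #   bit 5 = 1  t=2,i=11
  ..#.. -> .   bit 4 = 0  t=2,i=5
  ...## -> .   bit 3 = 0  t=0,i=11
  ...#. -> .   bit 2 = 0  t=2,i=4
  ....# -> #   bit 1 = 1  t=0,i=10
  ..... -> #   bit 0 = 1  t=0,i=7
  bits 10100010011101100111110101100011 = 2725674339

2725674339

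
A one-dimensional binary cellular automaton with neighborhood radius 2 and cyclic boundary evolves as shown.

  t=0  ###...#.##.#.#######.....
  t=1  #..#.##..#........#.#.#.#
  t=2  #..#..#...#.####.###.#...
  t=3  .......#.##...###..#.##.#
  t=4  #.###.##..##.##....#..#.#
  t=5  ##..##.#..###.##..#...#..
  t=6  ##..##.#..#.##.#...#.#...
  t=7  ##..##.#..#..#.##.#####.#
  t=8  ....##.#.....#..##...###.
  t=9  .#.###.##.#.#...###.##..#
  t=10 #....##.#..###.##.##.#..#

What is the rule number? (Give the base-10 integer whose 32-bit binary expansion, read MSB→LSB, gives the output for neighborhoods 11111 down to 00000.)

  ##### -> .   bit 31 = 0  t=0,i=15
  ####. -> #   bit 30 = 1  t=0,i=18
  ###.# -> #   bit 29 = 1  t=2,i=15
  ###.. -> .   bit 28 = 0  t=0,i=2
  ##.## -> #   bit 27 = 1  t=2,i=16
  ##.#. -> .   bit 26 = 0  t=0,i=10
  ##..# -> .   bit 25 = 0  t=1,i=1
  ##... -> #   bit 24 = 1  t=0,i=3
  #.### -> .   bit 23 = 0  t=0,i=13
  #.##. -> .   bit 22 = 0  t=0,i=8
  #.#.# -> .   bit 21 = 0  t=0,i=11
  #.#.. -> #   bit 20 = 1  t=2,i=21
  #..## -> .   bit 19 = 0  t=4,i=9
  #..#. -> .   bit 18 = 0  t=1,i=2
  #...# -> .   bit 17 = 0  t=0,i=4
  #.... -> .   bit 16 = 0  t=0,i=21
  .#### -> .   bit 15 = 0  t=0,i=14
  .###. -> .   bit 14 = 0  t=0,i=1
  .##.# -> #   bit 13 = 1  t=0,i=9
  .##.. -> #   bit 12 = 1  t=1,i=0
  .#.## -> .   bit 11 = 0  t=0,i=7
  .#.#. -> #   bit 10 = 1  t=1,i=19
  .#..# -> .   bit 9 = 0  t=2,i=1
  .#... -> #   bit 8 = 1  t=1,i=10
  ..### -> #   bit 7 = 1  t=0,i=0
  ..##. -> #   bit 6 = 1  t=4,i=10
  ..#.# -> #   bit 5 = 1  t=0,i=6
  ..#.. -> .   bit 4 = 0  t=1,i=9
  ...## -> #   bit 3 = 1  t=0,i=24
  ...#. -> #   bit 2 = 1  t=0,i=5
  ....# -> .   bit 1 = 0  t=0,i=23
  ..... -> #   bit 0 = 1  t=0,i=22
  bits 01101001000100000011010111101101 = 1762670061

1762670061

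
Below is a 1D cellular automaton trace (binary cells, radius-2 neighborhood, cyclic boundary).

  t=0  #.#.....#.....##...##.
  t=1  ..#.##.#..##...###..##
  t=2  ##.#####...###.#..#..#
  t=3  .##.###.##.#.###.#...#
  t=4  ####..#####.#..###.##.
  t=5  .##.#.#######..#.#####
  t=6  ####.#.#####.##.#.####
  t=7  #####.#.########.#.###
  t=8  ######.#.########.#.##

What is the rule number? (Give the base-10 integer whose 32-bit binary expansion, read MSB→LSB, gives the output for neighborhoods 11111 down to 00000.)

4015503493

  [31] ##### => #  t=2,i=5
  [30] ####. => #  t=2,i=6
  [29] ###.# => #  t=2,i=1
  [28] ###.. => .  t=1,i=17
  [27] ##.## => #  t=2,i=2
  [26] ##.#. => #  t=0,i=21
  [25] ##..# => #  t=1,i=0
  [24] ##... => #  t=0,i=16
  [23] #.### => .  t=2,i=3
  [22] #.##. => #  t=1,i=4
  [21] #.#.# => .  t=0,i=0
  [20] #.#.. => #  t=0,i=2
  [19] #..## => .  t=1,i=9
  [18] #..#. => #  t=1,i=1
  [17] #...# => #  t=0,i=17
  [16] #.... => #  t=0,i=4
  [15] .#### => #  t=2,i=4
  [14] .###. => .  t=1,i=16
  [13] .##.# => #  t=0,i=20
  [12] .##.. => #  t=0,i=15
  [11] .#.## => #  t=1,i=3
  [10] .#.#. => .  t=0,i=1
  [9] .#..# => .  t=1,i=8
  [8] .#... => .  t=0,i=3
  [7] ..### => #  t=1,i=15
  [6] ..##. => .  t=0,i=14
  [5] ..#.# => .  t=1,i=2
  [4] ..#.. => .  t=0,i=8
  [3] ...## => .  t=0,i=13
  [2] ...#. => #  t=0,i=7
  [1] ....# => .  t=0,i=6
  [0] ..... => #  t=0,i=5
  bits 11101111010101111011100010000101 = 4015503493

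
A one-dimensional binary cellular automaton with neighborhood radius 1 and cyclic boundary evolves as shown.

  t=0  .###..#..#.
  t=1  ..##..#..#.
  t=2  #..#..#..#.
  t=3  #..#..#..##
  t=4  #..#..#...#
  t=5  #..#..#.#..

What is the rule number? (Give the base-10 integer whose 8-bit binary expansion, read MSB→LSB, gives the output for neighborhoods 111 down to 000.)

  [7] ### => #  t=0,i=2
  [6] ##. => #  t=0,i=3
  [5] #.# => #  t=2,i=10
  [4] #.. => .  t=0,i=4
  [3] .## => .  t=0,i=1
  [2] .#. => #  t=0,i=6
  [1] ..# => .  t=0,i=0
  [0] ... => #  t=1,i=0
  bits 11100101 = 229

229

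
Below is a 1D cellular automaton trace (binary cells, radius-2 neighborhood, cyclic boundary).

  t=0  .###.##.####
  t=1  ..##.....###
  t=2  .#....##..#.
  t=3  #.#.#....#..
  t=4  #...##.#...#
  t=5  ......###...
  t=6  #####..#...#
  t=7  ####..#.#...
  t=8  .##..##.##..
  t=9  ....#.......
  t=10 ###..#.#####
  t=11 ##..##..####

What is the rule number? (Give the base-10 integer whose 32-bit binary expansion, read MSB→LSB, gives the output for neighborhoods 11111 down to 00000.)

  [31] ##### => #  t=6,i=1
  [30] ####. => #  t=0,i=10
  [29] ###.# => #  t=0,i=3
  [28] ###.. => .  t=1,i=11
  [27] ##.## => .  t=0,i=0
  [26] ##.#. => #  t=4,i=6
  [25] ##..# => .  t=1,i=0
  [24] ##... => .  t=1,i=4
  [23] #.### => .  t=0,i=1
  [22] #.##. => .  t=0,i=5
  [21] #.#.# => .  t=3,i=2
  [20] #.#.. => #  t=3,i=4
  [19] #..## => #  t=1,i=1
  [18] #..#. => #  t=2,i=0
  [17] #...# => .  t=4,i=2
  [16] #.... => .  t=1,i=5
  [15] .#### => #  t=0,i=9
  [14] .###. => #  t=0,i=2
  [13] .##.# => .  t=0,i=6
  [12] .##.. => .  t=1,i=3
  [11] .#.## => .  t=10,i=6
  [10] .#.#. => .  t=3,i=1
  [9] .#..# => .  t=2,i=11
  [8] .#... => #  t=2,i=2
  [7] ..### => .  t=1,i=9
  [6] ..##. => .  t=1,i=2
  [5] ..#.# => #  t=3,i=0
  [4] ..#.. => .  t=2,i=1
  [3] ...## => .  t=1,i=8
  [2] ...#. => .  t=3,i=8
  [1] ....# => #  t=1,i=7
  [0] ..... => #  t=1,i=6
  bits 11100100000111001100000100100011 = 3827089699

3827089699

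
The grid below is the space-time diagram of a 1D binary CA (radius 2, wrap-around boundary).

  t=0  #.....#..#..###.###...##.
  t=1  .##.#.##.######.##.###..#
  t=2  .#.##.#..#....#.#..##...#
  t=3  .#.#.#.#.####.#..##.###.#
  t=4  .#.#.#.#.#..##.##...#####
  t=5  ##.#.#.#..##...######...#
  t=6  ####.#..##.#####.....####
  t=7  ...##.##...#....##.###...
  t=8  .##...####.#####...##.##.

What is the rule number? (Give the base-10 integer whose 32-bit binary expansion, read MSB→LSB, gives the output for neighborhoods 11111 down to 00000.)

636179386

  ##### -> .   bit 31 = 0  t=1,i=11
  ####. -> .   bit 30 = 0  t=1,i=13
  ###.# -> #   bit 29 = 1  t=0,i=14
  ###.. -> .   bit 28 = 0  t=0,i=18
  ##.## -> .   bit 27 = 0  t=0,i=15
  ##.#. -> #   bit 26 = 1  t=0,i=24
  ##..# -> .   bit 25 = 0  t=1,i=22
  ##... -> #   bit 24 = 1  t=0,i=19
  #.### -> #   bit 23 = 1  t=0,i=16
  #.##. -> #   bit 22 = 1  t=1,i=1
  #.#.# -> #   bit 21 = 1  t=1,i=4
  #.#.. -> .   bit 20 = 0  t=0,i=0
  #..## -> #   bit 19 = 1  t=0,i=11
  #..#. -> .   bit 18 = 0  t=0,i=8
  #...# -> #   bit 17 = 1  t=0,i=20
  #.... -> #   bit 16 = 1  t=0,i=2
  .#### -> .   bit 15 = 0  t=1,i=10
  .###. -> #   bit 14 = 1  t=0,i=13
  .##.# -> .   bit 13 = 0  t=0,i=23
  .##.. -> #   bit 12 = 1  t=2,i=20
  .#.## -> .   bit 11 = 0  t=1,i=0
  .#.#. -> .   bit 10 = 0  t=2,i=0
  .#..# -> #   bit 9 = 1  t=0,i=7
  .#... -> #   bit 8 = 1  t=0,i=1
  ..### -> #   bit 7 = 1  t=0,i=12
  ..##. -> .   bit 6 = 0  t=0,i=22
  ..#.# -> #   bit 5 = 1  t=1,i=24
  ..#.. -> #   bit 4 = 1  t=0,i=6
  ...## -> #   bit 3 = 1  t=0,i=21
  ...#. -> .   bit 2 = 0  t=0,i=5
  ....# -> #   bit 1 = 1  t=0,i=4
  ..... -> .   bit 0 = 0  t=0,i=3
  bits 00100101111010110101001110111010 = 636179386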